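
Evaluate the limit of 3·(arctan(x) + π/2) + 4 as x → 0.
Direct substitution at x = 0 gives 4 + 3·π/2.

Final answer: 4 + 3·π/2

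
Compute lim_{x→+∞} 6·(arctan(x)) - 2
Evaluate the dominant behaviour as x → +∞; each term tends to a finite value or vanishes.
Limit = -2 + 3·π.

Final answer: -2 + 3·π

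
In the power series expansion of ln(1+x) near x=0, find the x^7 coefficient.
Expand to order 7: ln(1+x) = x^7/7 - x^6/6 + x^5/5 - x^4/4 + x^3/3 - x^2/2 + x + O(x^8).
The coefficient of x^7 is 1/7.

Final answer: 1/7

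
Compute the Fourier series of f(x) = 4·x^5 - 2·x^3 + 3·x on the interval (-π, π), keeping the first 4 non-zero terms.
(-164·π^2 + 8·π^4 + 990)·sin(x) + (-4·π^4 - 36 + 22·π^2)·sin(2·x) + (-196·π^2/27 + 554/81 + 8·π^4/3)·sin(3·x) + (-2·π^4 - 45/16 + 7·π^2/2)·sin(4·x)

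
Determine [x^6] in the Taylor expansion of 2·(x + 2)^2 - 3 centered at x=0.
Expand to order 6: 2·(x + 2)^2 - 3 = 2·x^2 + 8·x + 5 + O(x^7).
The coefficient of x^6 is 0.

Final answer: 0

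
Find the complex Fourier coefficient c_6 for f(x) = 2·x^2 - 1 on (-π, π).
Compute the real Fourier coefficients first: a_6 = 2/9, b_6 = 0.
Then c_6 = (a_6 − i·b_6)/2 = 1/9.

Final answer: 1/9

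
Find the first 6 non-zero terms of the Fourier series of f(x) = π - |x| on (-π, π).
4·cos(x)/π + 4·cos(3·x)/(9·π) + 4·cos(5·x)/(25·π) + 4·cos(7·x)/(49·π) + 4·cos(9·x)/(81·π) + π/2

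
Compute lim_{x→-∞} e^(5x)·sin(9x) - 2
Evaluate the dominant behaviour as x → -∞; each term tends to a finite value or vanishes.
Limit = -2.

Final answer: -2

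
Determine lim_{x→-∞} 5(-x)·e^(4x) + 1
The product is a 0·∞ indeterminate form at x → -∞.
Rewrite the product as 5(-x) / e^(-4x) (an ∞/∞ form) and apply L'Hôpital, or use the standard hierarchy e^(4|x|) ≫ |(-x)| as x → -∞.
The indeterminate product → 0, so the limit = 1.

Final answer: 1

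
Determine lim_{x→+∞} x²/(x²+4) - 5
Evaluate the dominant behaviour as x → +∞; each term tends to a finite value or vanishes.
Limit = -4.

Final answer: -4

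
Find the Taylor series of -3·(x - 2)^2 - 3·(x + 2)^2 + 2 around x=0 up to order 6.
-6·x^2 - 22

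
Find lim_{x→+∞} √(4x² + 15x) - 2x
As x → +∞: multiply by the conjugate to get (15x)/(√(4x²+15x)+2x); the denominator ~ 4x, so the limit is 15/4.
Limit = 15/4.

Final answer: 15/4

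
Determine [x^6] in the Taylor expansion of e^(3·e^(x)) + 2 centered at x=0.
Expand to order 6: e^(3·e^(x)) + 2 = 4117·x^6·e^(3)/240 + 311·x^5·e^(3)/20 + 103·x^4·e^(3)/8 + 19·x^3·e^(3)/2 + 6·x^2·e^(3) + 3·x·e^(3) + 2 + e^(3) + O(x^7).
The coefficient of x^6 is 4117·e^(3)/240.

Final answer: 4117·e^(3)/240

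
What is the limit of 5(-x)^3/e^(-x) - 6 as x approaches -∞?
The quotient is an ∞/∞ indeterminate form as x → -∞.
Compare growth rates of the dominant terms (exponentials ≫ polynomials ≫ logarithms), or apply L'Hôpital's rule; the quotient → 0.
Adding the constant: 0 - 6 = -6. Limit = -6.

Final answer: -6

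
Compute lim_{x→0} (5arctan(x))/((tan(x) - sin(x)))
Both numerator and denominator → 0 as x → 0; this is a 0/0 indeterminate form.
Expand each to leading order near x = 0: numerator ~ 5·x, denominator ~ x^3/2.
The limit of the ratio is ∞.

Final answer: ∞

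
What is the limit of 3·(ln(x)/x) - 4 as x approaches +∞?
Evaluate the dominant behaviour as x → +∞; each term tends to a finite value or vanishes.
Limit = -4.

Final answer: -4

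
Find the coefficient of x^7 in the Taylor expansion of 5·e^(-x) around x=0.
Expand to order 7: 5·e^(-x) = -x^7/1008 + x^6/144 - x^5/24 + 5·x^4/24 - 5·x^3/6 + 5·x^2/2 - 5·x + 5 + O(x^8).
The coefficient of x^7 is -1/1008.

Final answer: -1/1008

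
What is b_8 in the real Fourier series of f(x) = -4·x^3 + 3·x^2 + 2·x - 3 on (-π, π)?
b_8 = (1/π) ∫_{-π}^{π} f(x)·sin(8x) dx.
Evaluate the integral (use parity and integration by parts as needed): b_8 = -19/32 + π^2.

Final answer: -19/32 + π^2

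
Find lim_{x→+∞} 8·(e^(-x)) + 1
Evaluate the dominant behaviour as x → +∞; each term tends to a finite value or vanishes.
Limit = 1.

Final answer: 1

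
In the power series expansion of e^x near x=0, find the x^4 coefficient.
Expand to order 4: e^x = x^4/24 + x^3/6 + x^2/2 + x + 1 + O(x^5).
The coefficient of x^4 is 1/24.

Final answer: 1/24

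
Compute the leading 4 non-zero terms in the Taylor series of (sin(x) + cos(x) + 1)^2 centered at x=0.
-5·x^3/3 - x^2 + 4·x + 4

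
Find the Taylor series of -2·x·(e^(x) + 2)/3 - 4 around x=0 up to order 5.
-x^5/36 - x^4/9 - x^3/3 - 2·x^2/3 - 2·x - 4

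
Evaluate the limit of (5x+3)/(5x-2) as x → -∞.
Evaluate the dominant behaviour as x → -∞; each term tends to a finite value or vanishes.
Limit = 1.

Final answer: 1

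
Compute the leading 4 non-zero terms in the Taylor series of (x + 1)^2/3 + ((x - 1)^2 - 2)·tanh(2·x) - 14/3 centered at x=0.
14·x^3/3 - 11·x^2/3 - 4·x/3 - 13/3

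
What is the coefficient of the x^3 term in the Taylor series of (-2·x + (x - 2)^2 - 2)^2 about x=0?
Expand to order 3: (-2·x + (x - 2)^2 - 2)^2 = -12·x^3 + 40·x^2 - 24·x + 4 + O(x^4).
The coefficient of x^3 is -12.

Final answer: -12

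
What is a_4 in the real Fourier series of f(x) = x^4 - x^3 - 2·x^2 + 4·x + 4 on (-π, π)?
a_4 = (1/π) ∫_{-π}^{π} f(x)·cos(4x) dx.
Evaluate the integral (use parity and integration by parts as needed): a_4 = -11/16 + π^2/2.

Final answer: -11/16 + π^2/2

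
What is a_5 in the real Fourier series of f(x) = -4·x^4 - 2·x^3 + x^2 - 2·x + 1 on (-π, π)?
a_5 = (1/π) ∫_{-π}^{π} f(x)·cos(5x) dx.
Evaluate the integral (use parity and integration by parts as needed): a_5 = -292/625 + 32·π^2/25.

Final answer: -292/625 + 32·π^2/25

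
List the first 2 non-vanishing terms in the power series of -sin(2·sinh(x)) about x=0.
x^3 - 2·x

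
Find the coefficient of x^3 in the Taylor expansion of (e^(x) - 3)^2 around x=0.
Expand to order 3: (e^(x) - 3)^2 = x^3/3 - x^2 - 4·x + 4 + O(x^4).
The coefficient of x^3 is 1/3.

Final answer: 1/3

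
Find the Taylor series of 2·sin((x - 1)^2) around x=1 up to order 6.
2·(x - 1)^2 - (x - 1)^6/3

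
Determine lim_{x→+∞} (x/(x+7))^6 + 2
As x → +∞: x/(x+7) = 1/(1 + 7/x) → 1, and the 6th power of a limit-1 base also → 1; with the additive constant, 1 + 2 = 3.
Limit = 3.

Final answer: 3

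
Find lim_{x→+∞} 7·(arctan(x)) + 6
Evaluate the dominant behaviour as x → +∞; each term tends to a finite value or vanishes.
Limit = 6 + 7·π/2.

Final answer: 6 + 7·π/2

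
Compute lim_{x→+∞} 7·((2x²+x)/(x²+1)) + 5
Evaluate the dominant behaviour as x → +∞; each term tends to a finite value or vanishes.
Limit = 19.

Final answer: 19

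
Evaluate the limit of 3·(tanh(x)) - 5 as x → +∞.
Evaluate the dominant behaviour as x → +∞; each term tends to a finite value or vanishes.
Limit = -2.

Final answer: -2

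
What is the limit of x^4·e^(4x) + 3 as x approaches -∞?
The product is a 0·∞ indeterminate form at x → -∞.
Rewrite the product as x^4 / e^(-4x) (an ∞/∞ form) and apply L'Hôpital, or use the standard hierarchy e^(4|x|) ≫ |x^4| as x → -∞.
The indeterminate product → 0, so the limit = 3.

Final answer: 3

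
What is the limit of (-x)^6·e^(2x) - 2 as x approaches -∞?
The product is a 0·∞ indeterminate form at x → -∞.
Rewrite the product as (-x)^6 / e^(-2x) (an ∞/∞ form) and apply L'Hôpital, or use the standard hierarchy e^(2|x|) ≫ |(-x)^6| as x → -∞.
The indeterminate product → 0, so the limit = -2.

Final answer: -2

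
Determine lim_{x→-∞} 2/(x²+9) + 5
Evaluate the dominant behaviour as x → -∞; each term tends to a finite value or vanishes.
Limit = 5.

Final answer: 5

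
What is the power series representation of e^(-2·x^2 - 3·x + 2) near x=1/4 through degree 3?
e^(9/8) - 4·e^(9/8)·(x - 1/4) + 6·e^(9/8)·(x - 1/4)^2 - 8·e^(9/8)·(x - 1/4)^3/3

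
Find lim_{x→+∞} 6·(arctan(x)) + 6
Evaluate the dominant behaviour as x → +∞; each term tends to a finite value or vanishes.
Limit = 6 + 3·π.

Final answer: 6 + 3·π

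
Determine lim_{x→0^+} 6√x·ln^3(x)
This is a 0·∞ indeterminate form at x → 0⁺.
Rewrite the product as 6·ln^3(x) / x^(-1/2) and apply L'Hôpital, or use the standard hierarchy x^(-1/2) ≫ |ln x|^3 as x → 0⁺.
The indeterminate product → 0, so the limit = 0.

Final answer: 0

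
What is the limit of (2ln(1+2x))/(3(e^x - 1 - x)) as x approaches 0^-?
Both numerator and denominator → 0 as x → 0^-; this is a 0/0 indeterminate form.
Expand each to leading order near x = 0: numerator ~ 4·x, denominator ~ 3·x^2/2.
The limit of the ratio is -∞.

Final answer: -∞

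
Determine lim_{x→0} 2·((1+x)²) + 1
Direct substitution at x = 0 gives 3.

Final answer: 3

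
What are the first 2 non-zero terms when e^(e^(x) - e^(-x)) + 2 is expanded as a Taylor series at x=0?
2·x + 3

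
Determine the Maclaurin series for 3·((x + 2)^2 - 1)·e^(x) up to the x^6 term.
19·x^6/80 + 43·x^5/40 + 31·x^4/8 + 21·x^3/2 + 39·x^2/2 + 21·x + 9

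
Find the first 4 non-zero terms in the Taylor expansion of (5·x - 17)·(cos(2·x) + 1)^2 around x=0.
-40·x^3 + 136·x^2 + 20·x - 68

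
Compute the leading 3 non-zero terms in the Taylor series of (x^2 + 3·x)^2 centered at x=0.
x^4 + 6·x^3 + 9·x^2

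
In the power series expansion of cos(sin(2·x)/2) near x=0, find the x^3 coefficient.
Expand to order 3: cos(sin(2·x)/2) = 1 - x^2/2 + O(x^4).
The coefficient of x^3 is 0.

Final answer: 0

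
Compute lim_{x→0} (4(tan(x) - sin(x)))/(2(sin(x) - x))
Both numerator and denominator → 0 as x → 0; this is a 0/0 indeterminate form.
Expand each to leading order near x = 0: numerator ~ 2·x^3, denominator ~ -x^3/3.
The limit of the ratio is -6.

Final answer: -6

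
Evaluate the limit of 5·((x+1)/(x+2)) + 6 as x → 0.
Direct substitution at x = 0 gives 17/2.

Final answer: 17/2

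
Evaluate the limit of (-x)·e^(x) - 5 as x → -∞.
The product is a 0·∞ indeterminate form at x → -∞.
Rewrite the product as (-x) / e^(-x) (an ∞/∞ form) and apply L'Hôpital, or use the standard hierarchy e^(|x|) ≫ |(-x)| as x → -∞.
The indeterminate product → 0, so the limit = -5.

Final answer: -5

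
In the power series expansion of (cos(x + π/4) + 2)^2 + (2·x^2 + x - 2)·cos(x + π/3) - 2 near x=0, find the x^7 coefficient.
Expand to order 7: (cos(x + π/4) + 2)^2 + (2·x^2 + x - 2)·cos(x + π/3) - 2 = x^7·(-43·√(3)/5040 - 1/1440 + (√(2)/2 + 2)^2·(√(2)/(5040·(√(2)/2 + 2)) + 1/(80·(√(2)/2 + 2)^2))) + x^6·(-√(3)/240 + (√(2)/2 + 2)^2·(-√(2)/(720·(√(2)/2 + 2)) + 1/(720·(√(2)/2 + 2)^2)) + 31/720) + x^5·((√(2)/2 + 2)^2·(-1/(8·(√(2)/2 + 2)^2) - √(2)/(120·(√(2)/2 + 2))) + 1/48 + 7·√(3)/40) + x^4·(-13/24 + (√(2)/2 + 2)^2·(-1/(24·(√(2)/2 + 2)^2) + √(2)/(24·(√(2)/2 + 2))) + √(3)/12) + x^3·(-7·√(3)/6 - 1/4 + (√(2)/2 + 2)^2·(1/(2·(√(2)/2 + 2)^2) + √(2)/(6·(√(2)/2 + 2)))) + x^2·((√(2)/2 + 2)^2·(-√(2)/(2·(√(2)/2 + 2)) + 1/(2·(√(2)/2 + 2)^2)) - √(3)/2 + 3/2) + x·(-√(2)·(√(2)/2 + 2) + 1/2 + √(3)) - 3 + (√(2)/2 + 2)^2 + O(x^8).
The coefficient of x^7 is -43·√(3)/5040 - 1/1440 + (√(2)/2 + 2)^2·(√(2)/(5040·(√(2)/2 + 2)) + 1/(80·(√(2)/2 + 2)^2)).

Final answer: -43·√(3)/5040 - 1/1440 + (√(2)/2 + 2)^2·(√(2)/(5040·(√(2)/2 + 2)) + 1/(80·(√(2)/2 + 2)^2))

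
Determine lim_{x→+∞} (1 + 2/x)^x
As x → +∞: this is the defining limit (1 + 2/x)^x → e^2.
Limit = e^(2).

Final answer: e^(2)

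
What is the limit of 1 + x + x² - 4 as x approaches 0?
Direct substitution at x = 0 gives -3.

Final answer: -3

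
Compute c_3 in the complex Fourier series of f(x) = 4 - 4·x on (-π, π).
Compute the real Fourier coefficients first: a_3 = 0, b_3 = -8/3.
Then c_3 = (a_3 − i·b_3)/2 = 4·i/3.

Final answer: 4·i/3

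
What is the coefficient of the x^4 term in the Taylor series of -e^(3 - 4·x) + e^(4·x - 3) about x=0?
Expand to order 4: -e^(3 - 4·x) + e^(4·x - 3) = x^4·(-32·e^(3)/3 + 32·e^(-3)/3) + x^3·(32·e^(-3)/3 + 32·e^(3)/3) + x^2·(-8·e^(3) + 8·e^(-3)) + x·(4·e^(-3) + 4·e^(3)) - e^(3) + e^(-3) + O(x^5).
The coefficient of x^4 is -32·e^(3)/3 + 32·e^(-3)/3.

Final answer: -32·e^(3)/3 + 32·e^(-3)/3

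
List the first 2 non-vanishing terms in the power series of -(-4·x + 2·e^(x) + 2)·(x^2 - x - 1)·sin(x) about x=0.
2·x^2 + 4·x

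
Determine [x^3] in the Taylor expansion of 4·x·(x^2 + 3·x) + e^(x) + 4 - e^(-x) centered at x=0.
Expand to order 3: 4·x·(x^2 + 3·x) + e^(x) + 4 - e^(-x) = 13·x^3/3 + 12·x^2 + 2·x + 4 + O(x^4).
The coefficient of x^3 is 13/3.

Final answer: 13/3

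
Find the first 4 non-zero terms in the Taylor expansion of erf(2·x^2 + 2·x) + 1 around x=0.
-16·x^3/(3·√(π)) + 4·x^2/√(π) + 4·x/√(π) + 1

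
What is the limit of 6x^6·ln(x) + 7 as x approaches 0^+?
The product is a 0·∞ indeterminate form at x → 0⁺.
Rewrite the product as 6·ln(x) / x^(-6) and apply L'Hôpital, or use the standard hierarchy x^(-6) ≫ |ln x| as x → 0⁺.
The indeterminate product → 0, so the limit = 7.

Final answer: 7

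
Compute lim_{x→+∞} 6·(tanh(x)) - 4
Evaluate the dominant behaviour as x → +∞; each term tends to a finite value or vanishes.
Limit = 2.

Final answer: 2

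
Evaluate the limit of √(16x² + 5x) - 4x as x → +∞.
As x → +∞: multiply by the conjugate to get (5x)/(√(16x²+5x)+4x); the denominator ~ 8x, so the limit is 5/8.
Limit = 5/8.

Final answer: 5/8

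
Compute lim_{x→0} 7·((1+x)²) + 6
Direct substitution at x = 0 gives 13.

Final answer: 13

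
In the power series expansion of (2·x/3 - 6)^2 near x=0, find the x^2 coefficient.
Expand to order 2: (2·x/3 - 6)^2 = 4·x^2/9 - 8·x + 36 + O(x^3).
The coefficient of x^2 is 4/9.

Final answer: 4/9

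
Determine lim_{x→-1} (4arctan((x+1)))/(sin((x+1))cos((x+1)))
Both numerator and denominator → 0 as x → -1; this is a 0/0 indeterminate form.
Expand each to leading order near x = -1: numerator ~ 4·(x + 1), denominator ~ (x + 1).
The limit of the ratio is 4.

Final answer: 4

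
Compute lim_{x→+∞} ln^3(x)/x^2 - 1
The quotient is an ∞/∞ indeterminate form as x → +∞.
The polynomial denominator x^2 dominates the logarithmic numerator (any positive power of x ≫ ln^3(x) as x → ∞), so the quotient → 0.
Adding the constant: 0 - 1 = -1. Limit = -1.

Final answer: -1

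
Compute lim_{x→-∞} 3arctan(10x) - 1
Evaluate the dominant behaviour as x → -∞; each term tends to a finite value or vanishes.
Limit = -3·π/2 - 1.

Final answer: -3·π/2 - 1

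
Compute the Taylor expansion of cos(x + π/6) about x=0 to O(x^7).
-√(3)·x^6/1440 - x^5/240 + √(3)·x^4/48 + x^3/12 - √(3)·x^2/4 - x/2 + √(3)/2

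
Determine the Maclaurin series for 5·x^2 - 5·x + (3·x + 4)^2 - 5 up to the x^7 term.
14·x^2 + 19·x + 11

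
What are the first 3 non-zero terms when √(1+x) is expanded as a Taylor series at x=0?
-x^2/8 + x/2 + 1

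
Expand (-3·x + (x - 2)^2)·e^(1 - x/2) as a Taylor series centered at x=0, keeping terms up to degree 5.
-77·e·x^5/1920 + 9·e·x^4/32 - 35·e·x^3/24 + 5·e·x^2 - 9·e·x + 4·e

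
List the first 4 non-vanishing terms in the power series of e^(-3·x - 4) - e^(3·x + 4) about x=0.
x^3·(-9·e^(4)/2 - 9·e^(-4)/2) + x^2·(-9·e^(4)/2 + 9·e^(-4)/2) + x·(-3·e^(4) - 3·e^(-4)) - e^(4) + e^(-4)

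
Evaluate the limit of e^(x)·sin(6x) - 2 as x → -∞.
Evaluate the dominant behaviour as x → -∞; each term tends to a finite value or vanishes.
Limit = -2.

Final answer: -2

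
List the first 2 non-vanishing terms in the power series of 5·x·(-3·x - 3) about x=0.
-15·x^2 - 15·x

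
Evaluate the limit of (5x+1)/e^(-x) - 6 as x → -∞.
The quotient is an ∞/∞ indeterminate form as x → -∞.
Compare growth rates of the dominant terms (exponentials ≫ polynomials ≫ logarithms), or apply L'Hôpital's rule; the quotient → 0.
Adding the constant: 0 - 6 = -6. Limit = -6.

Final answer: -6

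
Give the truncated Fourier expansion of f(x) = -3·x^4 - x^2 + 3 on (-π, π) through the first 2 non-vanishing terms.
(-140 + 24·π^2)·cos(x) - 3·π^4/5 - π^2/3 + 3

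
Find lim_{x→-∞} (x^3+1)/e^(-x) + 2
The quotient is an ∞/∞ indeterminate form as x → -∞.
Compare growth rates of the dominant terms (exponentials ≫ polynomials ≫ logarithms), or apply L'Hôpital's rule; the quotient → 0.
Adding the constant: 0 + 2 = 2. Limit = 2.

Final answer: 2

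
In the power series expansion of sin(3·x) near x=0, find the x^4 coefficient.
Expand to order 4: sin(3·x) = -9·x^3/2 + 3·x + O(x^5).
The coefficient of x^4 is 0.

Final answer: 0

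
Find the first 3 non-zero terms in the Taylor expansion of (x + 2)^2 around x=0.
x^2 + 4·x + 4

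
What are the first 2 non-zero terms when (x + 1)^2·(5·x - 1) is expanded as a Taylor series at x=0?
3·x - 1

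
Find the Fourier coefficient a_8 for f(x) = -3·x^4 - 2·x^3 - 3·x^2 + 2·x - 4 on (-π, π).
a_8 = (1/π) ∫_{-π}^{π} f(x)·cos(8x) dx.
Evaluate the integral (use parity and integration by parts as needed): a_8 = -3·π^2/8 - 39/256.

Final answer: -3·π^2/8 - 39/256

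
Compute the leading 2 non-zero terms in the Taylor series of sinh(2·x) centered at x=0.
4·x^3/3 + 2·x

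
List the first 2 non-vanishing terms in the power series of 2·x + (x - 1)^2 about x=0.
x^2 + 1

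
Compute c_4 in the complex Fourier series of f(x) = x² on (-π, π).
Compute the real Fourier coefficients first: a_4 = 1/4, b_4 = 0.
Then c_4 = (a_4 − i·b_4)/2 = 1/8.

Final answer: 1/8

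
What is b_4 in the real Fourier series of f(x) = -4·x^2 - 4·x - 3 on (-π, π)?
b_4 = (1/π) ∫_{-π}^{π} f(x)·sin(4x) dx.
Evaluate the integral (use parity and integration by parts as needed): b_4 = 2.

Final answer: 2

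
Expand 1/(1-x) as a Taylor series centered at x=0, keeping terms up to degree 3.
x^3 + x^2 + x + 1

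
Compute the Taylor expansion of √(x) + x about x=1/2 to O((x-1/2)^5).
1/2 + √(2)/2 + (√(2)/2 + 1)·(x - 1/2) - √(2)·(x - 1/2)^2/4 + √(2)·(x - 1/2)^3/4 - 5·√(2)·(x - 1/2)^4/16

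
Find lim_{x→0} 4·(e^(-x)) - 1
Direct substitution at x = 0 gives 3.

Final answer: 3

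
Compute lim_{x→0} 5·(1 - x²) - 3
Direct substitution at x = 0 gives 2.

Final answer: 2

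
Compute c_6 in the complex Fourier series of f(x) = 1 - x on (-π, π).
Compute the real Fourier coefficients first: a_6 = 0, b_6 = 1/3.
Then c_6 = (a_6 − i·b_6)/2 = -i/6.

Final answer: -i/6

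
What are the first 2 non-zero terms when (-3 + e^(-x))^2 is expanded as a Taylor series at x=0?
4·x + 4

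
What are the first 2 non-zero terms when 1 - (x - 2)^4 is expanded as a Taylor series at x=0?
32·x - 15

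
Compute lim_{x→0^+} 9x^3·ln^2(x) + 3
The product is a 0·∞ indeterminate form at x → 0⁺.
Rewrite the product as 9·ln^2(x) / x^(-3) and apply L'Hôpital, or use the standard hierarchy x^(-3) ≫ |ln x|^2 as x → 0⁺.
The indeterminate product → 0, so the limit = 3.

Final answer: 3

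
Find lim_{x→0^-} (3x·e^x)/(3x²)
Both numerator and denominator → 0 as x → 0^-; this is a 0/0 indeterminate form.
Expand each to leading order near x = 0: numerator ~ 3·x, denominator ~ 3·x^2.
The limit of the ratio is -∞.

Final answer: -∞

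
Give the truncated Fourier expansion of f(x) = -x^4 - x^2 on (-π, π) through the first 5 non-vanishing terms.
(-44 + 8·π^2)·cos(x) + (2 - 2·π^2)·cos(2·x) + (-4/27 + 8·π^2/9)·cos(3·x) + (-π^2/2 - 1/16)·cos(4·x) - π^4/5 - π^2/3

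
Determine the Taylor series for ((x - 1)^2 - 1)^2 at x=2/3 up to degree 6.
64/81 + 32·(x - 2/3)/27 - 4·(x - 2/3)^2/3 - 4·(x - 2/3)^3/3 + (x - 2/3)^4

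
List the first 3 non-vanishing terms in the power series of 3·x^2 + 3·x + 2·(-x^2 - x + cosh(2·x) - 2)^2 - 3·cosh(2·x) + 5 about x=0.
-5·x^2 + 7·x + 4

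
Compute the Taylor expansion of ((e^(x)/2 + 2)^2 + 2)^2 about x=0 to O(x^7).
1457·x^6/720 + 37·x^5/8 + 233·x^4/24 + 37·x^3/2 + 31·x^2 + 165·x/4 + 1089/16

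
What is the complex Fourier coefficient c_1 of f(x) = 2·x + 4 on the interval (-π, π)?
Compute the real Fourier coefficients first: a_1 = 0, b_1 = 4.
Then c_1 = (a_1 − i·b_1)/2 = -2·i.

Final answer: -2·i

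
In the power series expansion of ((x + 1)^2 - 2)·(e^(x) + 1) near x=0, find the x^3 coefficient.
Expand to order 3: ((x + 1)^2 - 2)·(e^(x) + 1) = 11·x^3/6 + 7·x^2/2 + 3·x - 2 + O(x^4).
The coefficient of x^3 is 11/6.

Final answer: 11/6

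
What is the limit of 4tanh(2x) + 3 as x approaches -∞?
Evaluate the dominant behaviour as x → -∞; each term tends to a finite value or vanishes.
Limit = -1.

Final answer: -1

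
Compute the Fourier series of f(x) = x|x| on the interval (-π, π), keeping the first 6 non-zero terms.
(-8 + 2·π^2)·sin(x)/π - π·sin(2·x) + (-8 + 18·π^2)·sin(3·x)/(27·π) - π·sin(4·x)/2 + (-8 + 50·π^2)·sin(5·x)/(125·π) - π·sin(6·x)/3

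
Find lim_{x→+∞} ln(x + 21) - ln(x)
This is an ∞ − ∞ indeterminate form.
Combine the logarithms: ln(x+21) − ln(x) = ln((x+21)/(x)) = ln(1 + 21/(x)) → ln(1) = 0.
Limit = 0.

Final answer: 0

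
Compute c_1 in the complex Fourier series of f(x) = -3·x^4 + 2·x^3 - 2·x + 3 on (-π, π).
Compute the real Fourier coefficients first: a_1 = -144 + 24·π^2, b_1 = -28 + 4·π^2.
Then c_1 = (a_1 − i·b_1)/2 = -72 + 12·π^2 - 2·i·π^2 + 14·i.

Final answer: -72 + 12·π^2 - 2·i·π^2 + 14·i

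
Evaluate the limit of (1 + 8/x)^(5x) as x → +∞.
As x → +∞: write (1 + 8/x)^(5x) = ((1 + 8/x)^x)^5 → (e^8)^5 = e^40.
Limit = e^(40).

Final answer: e^(40)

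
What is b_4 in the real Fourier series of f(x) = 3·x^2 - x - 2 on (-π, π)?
b_4 = (1/π) ∫_{-π}^{π} f(x)·sin(4x) dx.
Evaluate the integral (use parity and integration by parts as needed): b_4 = 1/2.

Final answer: 1/2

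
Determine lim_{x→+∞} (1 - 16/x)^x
As x → +∞: this is the defining limit (1 - 16/x)^x → e^(-16).
Limit = e^(-16).

Final answer: e^(-16)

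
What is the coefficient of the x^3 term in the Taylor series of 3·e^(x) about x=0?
Expand to order 3: 3·e^(x) = x^3/2 + 3·x^2/2 + 3·x + 3 + O(x^4).
The coefficient of x^3 is 1/2.

Final answer: 1/2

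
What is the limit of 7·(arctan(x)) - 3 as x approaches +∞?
Evaluate the dominant behaviour as x → +∞; each term tends to a finite value or vanishes.
Limit = -3 + 7·π/2.

Final answer: -3 + 7·π/2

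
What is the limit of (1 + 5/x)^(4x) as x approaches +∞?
As x → +∞: write (1 + 5/x)^(4x) = ((1 + 5/x)^x)^4 → (e^5)^4 = e^20.
Limit = e^(20).

Final answer: e^(20)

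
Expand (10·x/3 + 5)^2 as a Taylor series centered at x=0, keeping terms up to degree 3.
100·x^2/9 + 100·x/3 + 25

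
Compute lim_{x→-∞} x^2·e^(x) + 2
The product is a 0·∞ indeterminate form at x → -∞.
Rewrite the product as x^2 / e^(-x) (an ∞/∞ form) and apply L'Hôpital, or use the standard hierarchy e^(|x|) ≫ |x^2| as x → -∞.
The indeterminate product → 0, so the limit = 2.

Final answer: 2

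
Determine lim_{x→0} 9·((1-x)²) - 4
Direct substitution at x = 0 gives 5.

Final answer: 5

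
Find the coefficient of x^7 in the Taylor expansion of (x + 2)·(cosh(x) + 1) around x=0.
Expand to order 7: (x + 2)·(cosh(x) + 1) = x^7/720 + x^6/360 + x^5/24 + x^4/12 + x^3/2 + x^2 + 2·x + 4 + O(x^8).
The coefficient of x^7 is 1/720.

Final answer: 1/720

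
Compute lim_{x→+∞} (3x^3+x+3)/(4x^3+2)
This is an ∞/∞ indeterminate form as x → +∞.
Divide numerator and denominator by x^3 and let the lower-order terms vanish; the leading terms give 3/4.
Limit = 3/4.

Final answer: 3/4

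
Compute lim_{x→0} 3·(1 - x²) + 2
Direct substitution at x = 0 gives 5.

Final answer: 5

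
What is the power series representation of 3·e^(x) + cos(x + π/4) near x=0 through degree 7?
x^7·(√(2)/10080 + 1/1680) + x^6·(1/240 - √(2)/1440) + x^5·(1/40 - √(2)/240) + x^4·(√(2)/48 + 1/8) + x^3·(√(2)/12 + 1/2) + x^2·(3/2 - √(2)/4) + x·(3 - √(2)/2) + √(2)/2 + 3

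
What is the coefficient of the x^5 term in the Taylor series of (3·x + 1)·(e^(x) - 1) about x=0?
Expand to order 5: (3·x + 1)·(e^(x) - 1) = 2·x^5/15 + 13·x^4/24 + 5·x^3/3 + 7·x^2/2 + x + O(x^6).
The coefficient of x^5 is 2/15.

Final answer: 2/15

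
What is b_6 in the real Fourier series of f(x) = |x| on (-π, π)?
b_6 = (1/π) ∫_{-π}^{π} f(x)·sin(6x) dx.
Evaluate the integral (use parity and integration by parts as needed): b_6 = 0.

Final answer: 0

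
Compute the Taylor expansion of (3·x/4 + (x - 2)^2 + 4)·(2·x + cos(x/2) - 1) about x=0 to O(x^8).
13·x^7/184320 + 7·x^6/2880 - 13·x^5/1536 - 5·x^4/48 + 77·x^3/32 - 15·x^2/2 + 16·x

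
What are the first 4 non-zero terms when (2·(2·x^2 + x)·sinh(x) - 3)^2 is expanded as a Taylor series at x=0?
2·x^4 - 24·x^3 - 12·x^2 + 9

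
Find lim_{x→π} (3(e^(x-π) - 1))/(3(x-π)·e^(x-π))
Both numerator and denominator → 0 as x → π; this is a 0/0 indeterminate form.
Expand each to leading order near x = π: numerator ~ 3·(x - π), denominator ~ 3·(x - π).
The limit of the ratio is 1.

Final answer: 1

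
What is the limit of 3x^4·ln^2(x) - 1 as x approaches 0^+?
The product is a 0·∞ indeterminate form at x → 0⁺.
Rewrite the product as 3·ln^2(x) / x^(-4) and apply L'Hôpital, or use the standard hierarchy x^(-4) ≫ |ln x|^2 as x → 0⁺.
The indeterminate product → 0, so the limit = -1.

Final answer: -1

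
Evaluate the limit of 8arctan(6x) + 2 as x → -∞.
Evaluate the dominant behaviour as x → -∞; each term tends to a finite value or vanishes.
Limit = 2 - 4·π.

Final answer: 2 - 4·π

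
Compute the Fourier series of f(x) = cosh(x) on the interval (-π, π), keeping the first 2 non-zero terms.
-cos(x)·sinh(π)/π + sinh(π)/π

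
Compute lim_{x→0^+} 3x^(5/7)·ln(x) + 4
The product is a 0·∞ indeterminate form at x → 0⁺.
Rewrite the product as 3·ln(x) / x^(-5/7) and apply L'Hôpital, or use the standard hierarchy x^(-5/7) ≫ |ln x| as x → 0⁺.
The indeterminate product → 0, so the limit = 4.

Final answer: 4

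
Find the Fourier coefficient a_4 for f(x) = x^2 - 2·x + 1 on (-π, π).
a_4 = (1/π) ∫_{-π}^{π} f(x)·cos(4x) dx.
Evaluate the integral (use parity and integration by parts as needed): a_4 = 1/4.

Final answer: 1/4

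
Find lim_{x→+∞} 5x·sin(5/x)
As x → +∞: let u = 5/x → 0⁺; then 5·x·sin(5/x) = 5·5·sin(u)/u → 5·5·1 = 25.
Limit = 25.

Final answer: 25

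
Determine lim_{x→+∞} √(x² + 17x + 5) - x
This is an ∞ − ∞ indeterminate form.
Multiply and divide by the conjugate √(x²+17x + 5) + x; the x² terms cancel, leaving (17x + 5)/(√(x²+17x + 5)+x) → 17/2.
Limit = 17/2.

Final answer: 17/2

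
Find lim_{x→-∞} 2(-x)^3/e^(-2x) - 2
The quotient is an ∞/∞ indeterminate form as x → -∞.
Compare growth rates of the dominant terms (exponentials ≫ polynomials ≫ logarithms), or apply L'Hôpital's rule; the quotient → 0.
Adding the constant: 0 - 2 = -2. Limit = -2.

Final answer: -2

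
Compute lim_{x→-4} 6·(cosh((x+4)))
Direct substitution at x = -4 gives 6.

Final answer: 6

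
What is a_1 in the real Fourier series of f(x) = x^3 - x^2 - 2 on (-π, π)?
a_1 = (1/π) ∫_{-π}^{π} f(x)·cos(1x) dx.
Evaluate the integral (use parity and integration by parts as needed): a_1 = 4.

Final answer: 4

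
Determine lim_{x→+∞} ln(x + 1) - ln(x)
This is an ∞ − ∞ indeterminate form.
Combine the logarithms: ln(x+1) − ln(x) = ln((x+1)/(x)) = ln(1 + 1/(x)) → ln(1) = 0.
Limit = 0.

Final answer: 0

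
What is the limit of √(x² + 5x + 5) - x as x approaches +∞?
As x → +∞: multiply by the conjugate to get (5x+5)/(√(x²+5x+5)+x); the denominator ~ 2x, so the limit is 5/2.
Limit = 5/2.

Final answer: 5/2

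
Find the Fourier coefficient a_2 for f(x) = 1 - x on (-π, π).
a_2 = (1/π) ∫_{-π}^{π} f(x)·cos(2x) dx.
Evaluate the integral (use parity and integration by parts as needed): a_2 = 0.

Final answer: 0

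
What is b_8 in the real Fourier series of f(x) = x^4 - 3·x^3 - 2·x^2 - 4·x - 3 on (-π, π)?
b_8 = (1/π) ∫_{-π}^{π} f(x)·sin(8x) dx.
Evaluate the integral (use parity and integration by parts as needed): b_8 = 119/128 + 3·π^2/4.

Final answer: 119/128 + 3·π^2/4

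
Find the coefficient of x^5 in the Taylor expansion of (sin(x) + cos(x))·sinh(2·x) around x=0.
Expand to order 5: (sin(x) + cos(x))·sinh(2·x) = -19·x^5/60 + x^4 + x^3/3 + 2·x^2 + 2·x + O(x^6).
The coefficient of x^5 is -19/60.

Final answer: -19/60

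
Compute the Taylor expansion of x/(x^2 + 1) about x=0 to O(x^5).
-x^3 + x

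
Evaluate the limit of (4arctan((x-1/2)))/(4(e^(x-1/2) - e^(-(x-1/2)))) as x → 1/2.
Both numerator and denominator → 0 as x → 1/2; this is a 0/0 indeterminate form.
Expand each to leading order near x = 1/2: numerator ~ 4·(x - 1/2), denominator ~ 8·(x - 1/2).
The limit of the ratio is 1/2.

Final answer: 1/2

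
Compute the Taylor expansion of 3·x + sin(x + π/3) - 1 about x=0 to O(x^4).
-x^3/12 - √(3)·x^2/4 + 7·x/2 - 1 + √(3)/2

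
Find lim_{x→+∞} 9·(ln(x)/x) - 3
Evaluate the dominant behaviour as x → +∞; each term tends to a finite value or vanishes.
Limit = -3.

Final answer: -3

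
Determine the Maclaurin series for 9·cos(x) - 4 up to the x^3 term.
5 - 9·x^2/2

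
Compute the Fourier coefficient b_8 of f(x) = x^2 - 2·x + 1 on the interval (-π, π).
b_8 = (1/π) ∫_{-π}^{π} f(x)·sin(8x) dx.
Evaluate the integral (use parity and integration by parts as needed): b_8 = 1/2.

Final answer: 1/2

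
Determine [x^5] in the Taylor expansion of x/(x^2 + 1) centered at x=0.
Expand to order 5: x/(x^2 + 1) = x^5 - x^3 + x + O(x^6).
The coefficient of x^5 is 1.

Final answer: 1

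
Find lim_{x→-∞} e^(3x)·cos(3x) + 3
Evaluate the dominant behaviour as x → -∞; each term tends to a finite value or vanishes.
Limit = 3.

Final answer: 3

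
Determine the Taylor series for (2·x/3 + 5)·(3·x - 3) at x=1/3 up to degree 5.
-94/9 + 43·(x - 1/3)/3 + 2·(x - 1/3)^2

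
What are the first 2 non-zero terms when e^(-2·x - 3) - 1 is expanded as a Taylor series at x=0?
-2·x·e^(-3) - 1 + e^(-3)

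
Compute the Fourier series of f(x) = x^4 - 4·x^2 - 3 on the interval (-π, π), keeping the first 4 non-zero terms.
(64 - 8·π^2)·cos(x) + (-7 + 2·π^2)·cos(2·x) + (64/27 - 8·π^2/9)·cos(3·x) - 4·π^2/3 - 3 + π^4/5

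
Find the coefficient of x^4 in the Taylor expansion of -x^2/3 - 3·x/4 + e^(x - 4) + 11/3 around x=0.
Expand to order 4: -x^2/3 - 3·x/4 + e^(x - 4) + 11/3 = x^4·e^(-4)/24 + x^3·e^(-4)/6 + x^2·(-1/3 + e^(-4)/2) + x·(-3/4 + e^(-4)) + e^(-4) + 11/3 + O(x^5).
The coefficient of x^4 is e^(-4)/24.

Final answer: e^(-4)/24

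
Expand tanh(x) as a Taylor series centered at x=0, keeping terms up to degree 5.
2·x^5/15 - x^3/3 + x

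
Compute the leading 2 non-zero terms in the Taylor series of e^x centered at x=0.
x + 1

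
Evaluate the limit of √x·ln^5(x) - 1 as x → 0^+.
The product is a 0·∞ indeterminate form at x → 0⁺.
Rewrite the product as ln^5(x) / x^(-1/2) and apply L'Hôpital, or use the standard hierarchy x^(-1/2) ≫ |ln x|^5 as x → 0⁺.
The indeterminate product → 0, so the limit = -1.

Final answer: -1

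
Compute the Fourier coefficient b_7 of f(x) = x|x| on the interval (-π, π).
b_7 = (1/π) ∫_{-π}^{π} f(x)·sin(7x) dx.
Evaluate the integral (use parity and integration by parts as needed): b_7 = (-8 + 98·π^2)/(343·π).

Final answer: (-8 + 98·π^2)/(343·π)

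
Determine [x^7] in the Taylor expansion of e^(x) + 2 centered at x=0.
Expand to order 7: e^(x) + 2 = x^7/5040 + x^6/720 + x^5/120 + x^4/24 + x^3/6 + x^2/2 + x + 3 + O(x^8).
The coefficient of x^7 is 1/5040.

Final answer: 1/5040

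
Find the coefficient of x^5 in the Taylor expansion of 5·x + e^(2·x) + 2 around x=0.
Expand to order 5: 5·x + e^(2·x) + 2 = 4·x^5/15 + 2·x^4/3 + 4·x^3/3 + 2·x^2 + 7·x + 3 + O(x^6).
The coefficient of x^5 is 4/15.

Final answer: 4/15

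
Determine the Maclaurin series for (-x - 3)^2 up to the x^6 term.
x^2 + 6·x + 9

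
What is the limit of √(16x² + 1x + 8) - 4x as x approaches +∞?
As x → +∞: multiply by the conjugate to get (1x+8)/(√(16x²+1x+8)+4x); the denominator ~ 8x, so the limit is 1/8.
Limit = 1/8.

Final answer: 1/8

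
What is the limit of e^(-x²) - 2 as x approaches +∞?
Evaluate the dominant behaviour as x → +∞; each term tends to a finite value or vanishes.
Limit = -2.

Final answer: -2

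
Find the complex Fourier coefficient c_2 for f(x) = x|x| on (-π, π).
Compute the real Fourier coefficients first: a_2 = 0, b_2 = -π.
Then c_2 = (a_2 − i·b_2)/2 = i·π/2.

Final answer: i·π/2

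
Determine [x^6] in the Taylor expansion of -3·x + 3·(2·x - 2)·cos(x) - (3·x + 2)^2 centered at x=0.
Expand to order 6: -3·x + 3·(2·x - 2)·cos(x) - (3·x + 2)^2 = x^6/120 + x^5/4 - x^4/4 - 3·x^3 - 6·x^2 - 9·x - 10 + O(x^7).
The coefficient of x^6 is 1/120.

Final answer: 1/120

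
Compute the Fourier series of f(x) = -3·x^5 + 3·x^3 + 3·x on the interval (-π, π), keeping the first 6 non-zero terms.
(-750 - 6·π^4 + 126·π^2)·sin(x) + (-18·π^2 + 24 + 3·π^4)·sin(2·x) + (-2·π^4 - 62/27 + 58·π^2/9)·sin(3·x) + (-27·π^2/8 - 15/64 + 3·π^4/2)·sin(4·x) + (-6·π^4/5 + 426/625 + 54·π^2/25)·sin(5·x) + (-14·π^2/9 - 20/27 + π^4)·sin(6·x)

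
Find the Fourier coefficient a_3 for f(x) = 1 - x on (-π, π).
a_3 = (1/π) ∫_{-π}^{π} f(x)·cos(3x) dx.
Evaluate the integral (use parity and integration by parts as needed): a_3 = 0.

Final answer: 0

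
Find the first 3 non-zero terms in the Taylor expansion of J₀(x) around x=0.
x^4/64 - x^2/4 + 1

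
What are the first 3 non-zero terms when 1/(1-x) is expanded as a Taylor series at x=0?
x^2 + x + 1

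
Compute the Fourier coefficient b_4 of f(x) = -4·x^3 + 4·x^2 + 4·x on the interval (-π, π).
b_4 = (1/π) ∫_{-π}^{π} f(x)·sin(4x) dx.
Evaluate the integral (use parity and integration by parts as needed): b_4 = -11/4 + 2·π^2.

Final answer: -11/4 + 2·π^2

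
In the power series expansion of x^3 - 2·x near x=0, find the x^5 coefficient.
Expand to order 5: x^3 - 2·x = x^3 - 2·x + O(x^6).
The coefficient of x^5 is 0.

Final answer: 0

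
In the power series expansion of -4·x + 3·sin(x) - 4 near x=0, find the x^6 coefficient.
Expand to order 6: -4·x + 3·sin(x) - 4 = x^5/40 - x^3/2 - x - 4 + O(x^7).
The coefficient of x^6 is 0.

Final answer: 0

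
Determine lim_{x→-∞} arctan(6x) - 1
Evaluate the dominant behaviour as x → -∞; each term tends to a finite value or vanishes.
Limit = -π/2 - 1.

Final answer: -π/2 - 1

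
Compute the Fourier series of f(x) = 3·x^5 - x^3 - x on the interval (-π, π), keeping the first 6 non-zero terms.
(-122·π^2 + 6·π^4 + 730)·sin(x) + (-3·π^4 - 23 + 16·π^2)·sin(2·x) + (-46·π^2/9 + 74/27 + 2·π^4)·sin(3·x) + (-3·π^4/2 - 25/64 + 19·π^2/8)·sin(4·x) + (-34·π^2/25 - 46/625 + 6·π^4/5)·sin(5·x) + (-π^4 + 5/27 + 8·π^2/9)·sin(6·x)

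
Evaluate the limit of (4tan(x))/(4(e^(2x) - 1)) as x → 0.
Both numerator and denominator → 0 as x → 0; this is a 0/0 indeterminate form.
Expand each to leading order near x = 0: numerator ~ 4·x, denominator ~ 8·x.
The limit of the ratio is 1/2.

Final answer: 1/2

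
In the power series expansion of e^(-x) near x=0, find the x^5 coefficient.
Expand to order 5: e^(-x) = -x^5/120 + x^4/24 - x^3/6 + x^2/2 - x + 1 + O(x^6).
The coefficient of x^5 is -1/120.

Final answer: -1/120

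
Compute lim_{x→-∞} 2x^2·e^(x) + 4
The product is a 0·∞ indeterminate form at x → -∞.
Rewrite the product as 2x^2 / e^(-x) (an ∞/∞ form) and apply L'Hôpital, or use the standard hierarchy e^(|x|) ≫ |x^2| as x → -∞.
The indeterminate product → 0, so the limit = 4.

Final answer: 4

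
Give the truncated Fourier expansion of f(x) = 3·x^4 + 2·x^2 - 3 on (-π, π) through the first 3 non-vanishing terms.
(136 - 24·π^2)·cos(x) + (-7 + 6·π^2)·cos(2·x) - 3 + 2·π^2/3 + 3·π^4/5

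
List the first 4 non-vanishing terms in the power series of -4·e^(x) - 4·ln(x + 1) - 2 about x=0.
5·x^4/6 - 2·x^3 - 8·x - 6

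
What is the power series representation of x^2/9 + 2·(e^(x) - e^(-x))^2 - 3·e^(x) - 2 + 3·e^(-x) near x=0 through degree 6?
16·x^6/45 - x^5/20 + 8·x^4/3 - x^3 + 73·x^2/9 - 6·x - 2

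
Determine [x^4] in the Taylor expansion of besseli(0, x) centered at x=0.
Expand to order 4: besseli(0, x) = x^4/64 + x^2/4 + 1 + O(x^5).
The coefficient of x^4 is 1/64.

Final answer: 1/64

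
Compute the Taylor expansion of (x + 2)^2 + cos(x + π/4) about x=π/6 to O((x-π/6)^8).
-√(2)/4 + π^2/36 + √(6)/4 + 2·π/3 + 4 + (-√(6)/4 - √(2)/4 + π/3 + 4)·(x - π/6) + (-√(6)/8 + √(2)/8 + 1)·(x - π/6)^2 + (√(2)/24 + √(6)/24)·(x - π/6)^3 + (-√(2)/96 + √(6)/96)·(x - π/6)^4 + (-√(6)/480 - √(2)/480)·(x - π/6)^5 + (-√(6)/2880 + √(2)/2880)·(x - π/6)^6 + (√(2)/20160 + √(6)/20160)·(x - π/6)^7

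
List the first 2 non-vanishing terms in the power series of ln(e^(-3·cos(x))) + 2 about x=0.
3·x^2/2 - 1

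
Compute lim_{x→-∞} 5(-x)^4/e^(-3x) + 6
The quotient is an ∞/∞ indeterminate form as x → -∞.
Compare growth rates of the dominant terms (exponentials ≫ polynomials ≫ logarithms), or apply L'Hôpital's rule; the quotient → 0.
Adding the constant: 0 + 6 = 6. Limit = 6.

Final answer: 6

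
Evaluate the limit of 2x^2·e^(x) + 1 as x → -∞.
The product is a 0·∞ indeterminate form at x → -∞.
Rewrite the product as 2x^2 / e^(-x) (an ∞/∞ form) and apply L'Hôpital, or use the standard hierarchy e^(|x|) ≫ |x^2| as x → -∞.
The indeterminate product → 0, so the limit = 1.

Final answer: 1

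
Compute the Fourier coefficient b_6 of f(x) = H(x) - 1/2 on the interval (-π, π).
b_6 = (1/π) ∫_{-π}^{π} f(x)·sin(6x) dx.
Evaluate the integral (use parity and integration by parts as needed): b_6 = 0.

Final answer: 0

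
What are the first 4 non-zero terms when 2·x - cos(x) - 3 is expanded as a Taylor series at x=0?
-x^4/24 + x^2/2 + 2·x - 4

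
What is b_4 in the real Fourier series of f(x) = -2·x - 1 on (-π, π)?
b_4 = (1/π) ∫_{-π}^{π} f(x)·sin(4x) dx.
Evaluate the integral (use parity and integration by parts as needed): b_4 = 1.

Final answer: 1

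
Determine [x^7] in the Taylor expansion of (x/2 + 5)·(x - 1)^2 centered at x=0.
Expand to order 7: (x/2 + 5)·(x - 1)^2 = x^3/2 + 4·x^2 - 19·x/2 + 5 + O(x^8).
The coefficient of x^7 is 0.

Final answer: 0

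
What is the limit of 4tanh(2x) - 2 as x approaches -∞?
Evaluate the dominant behaviour as x → -∞; each term tends to a finite value or vanishes.
Limit = -6.

Final answer: -6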